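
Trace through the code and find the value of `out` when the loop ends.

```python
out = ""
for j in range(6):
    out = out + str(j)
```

Let's trace through this code step by step.

Initialize: out = ''
Entering loop: for j in range(6):
After iteration 1: j = 0, out = '0'
After iteration 2: j = 1, out = '01'
After iteration 3: j = 2, out = '012'
After iteration 4: j = 3, out = '0123'
After iteration 5: j = 4, out = '01234'
After iteration 6: j = 5, out = '012345'
Loop ends.

Final answer: '012345'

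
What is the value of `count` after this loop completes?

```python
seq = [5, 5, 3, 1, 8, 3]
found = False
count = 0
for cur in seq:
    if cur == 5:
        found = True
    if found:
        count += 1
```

Let's trace through this code step by step.

Initialize: seq = [5, 5, 3, 1, 8, 3]
Initialize: found = False
Initialize: count = 0
Entering loop: for cur in seq:
After iteration 1: cur = 5, found = True, count = 1
After iteration 2: cur = 5, found = True, count = 2
After iteration 3: cur = 3, found = True, count = 3
After iteration 4: cur = 1, found = True, count = 4
After iteration 5: cur = 8, found = True, count = 5
After iteration 6: cur = 3, found = True, count = 6
Loop ends.

Final answer: 6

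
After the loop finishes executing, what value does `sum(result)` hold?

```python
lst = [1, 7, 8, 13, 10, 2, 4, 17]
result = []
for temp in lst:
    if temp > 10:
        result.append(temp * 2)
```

Let's trace through this code step by step.

Initialize: lst = [1, 7, 8, 13, 10, 2, 4, 17]
Initialize: result = []
Entering loop: for temp in lst:
After iteration 1: temp = 1, result = []
After iteration 2: temp = 7, result = []
After iteration 3: temp = 8, result = []
After iteration 4: temp = 13, result = [26]
After iteration 5: temp = 10, result = [26]
After iteration 6: temp = 2, result = [26]
After iteration 7: temp = 4, result = [26]
After iteration 8: temp = 17, result = [26, 34]
Loop ends.
sum(result) = 60

Final answer: 60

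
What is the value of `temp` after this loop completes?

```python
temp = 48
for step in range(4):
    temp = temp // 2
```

Let's trace through this code step by step.

Initialize: temp = 48
Entering loop: for step in range(4):
After iteration 1: step = 0, temp = 24
After iteration 2: step = 1, temp = 12
After iteration 3: step = 2, temp = 6
After iteration 4: step = 3, temp = 3
Loop ends.

Final answer: 3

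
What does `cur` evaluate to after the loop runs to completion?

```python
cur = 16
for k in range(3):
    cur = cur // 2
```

Let's trace through this code step by step.

Initialize: cur = 16
Entering loop: for k in range(3):
After iteration 1: k = 0, cur = 8
After iteration 2: k = 1, cur = 4
After iteration 3: k = 2, cur = 2
Loop ends.

Final answer: 2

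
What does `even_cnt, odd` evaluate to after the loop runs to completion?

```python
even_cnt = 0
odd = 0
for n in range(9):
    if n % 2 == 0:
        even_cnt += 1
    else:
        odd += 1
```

Let's trace through this code step by step.

Initialize: even_cnt = 0
Initialize: odd = 0
Entering loop: for n in range(9):
After iteration 1: n = 0, even_cnt = 1, odd = 0
After iteration 2: n = 1, even_cnt = 1, odd = 1
After iteration 3: n = 2, even_cnt = 2, odd = 1
After iteration 4: n = 3, even_cnt = 2, odd = 2
After iteration 5: n = 4, even_cnt = 3, odd = 2
After iteration 6: n = 5, even_cnt = 3, odd = 3
After iteration 7: n = 6, even_cnt = 4, odd = 3
After iteration 8: n = 7, even_cnt = 4, odd = 4
After iteration 9: n = 8, even_cnt = 5, odd = 4
Loop ends.

Final answer: 5, 4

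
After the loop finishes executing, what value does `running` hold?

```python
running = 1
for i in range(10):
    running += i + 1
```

Let's trace through this code step by step.

Initialize: running = 1
Entering loop: for i in range(10):
After iteration 1: i = 0, running = 2
After iteration 2: i = 1, running = 4
After iteration 3: i = 2, running = 7
After iteration 4: i = 3, running = 11
After iteration 5: i = 4, running = 16
After iteration 6: i = 5, running = 22
After iteration 7: i = 6, running = 29
After iteration 8: i = 7, running = 37
After iteration 9: i = 8, running = 46
After iteration 10: i = 9, running = 56
Loop ends.

Final answer: 56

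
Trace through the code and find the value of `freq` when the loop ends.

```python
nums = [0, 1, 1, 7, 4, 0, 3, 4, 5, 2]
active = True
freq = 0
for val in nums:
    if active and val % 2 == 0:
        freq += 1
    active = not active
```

Let's trace through this code step by step.

Initialize: nums = [0, 1, 1, 7, 4, 0, 3, 4, 5, 2]
Initialize: active = True
Initialize: freq = 0
Entering loop: for val in nums:
After iteration 1: val = 0, active = False, freq = 1
After iteration 2: val = 1, active = True, freq = 1
After iteration 3: val = 1, active = False, freq = 1
After iteration 4: val = 7, active = True, freq = 1
After iteration 5: val = 4, active = False, freq = 2
After iteration 6: val = 0, active = True, freq = 2
After iteration 7: val = 3, active = False, freq = 2
After iteration 8: val = 4, active = True, freq = 2
After iteration 9: val = 5, active = False, freq = 2
After iteration 10: val = 2, active = True, freq = 2
Loop ends.

Final answer: 2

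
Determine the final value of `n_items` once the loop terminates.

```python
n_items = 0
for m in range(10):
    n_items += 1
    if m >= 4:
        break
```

Let's trace through this code step by step.

Initialize: n_items = 0
Entering loop: for m in range(10):
After iteration 1: m = 0, n_items = 1
After iteration 2: m = 1, n_items = 2
After iteration 3: m = 2, n_items = 3
After iteration 4: m = 3, n_items = 4
After iteration 5: m = 4, n_items = 5
Loop ends.

Final answer: 5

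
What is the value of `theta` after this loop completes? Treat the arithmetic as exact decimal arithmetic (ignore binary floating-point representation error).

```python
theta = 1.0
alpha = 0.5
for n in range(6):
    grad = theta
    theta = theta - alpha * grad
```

Let's trace through this code step by step.

Initialize: theta = 1.0
Initialize: alpha = 0.5
Entering loop: for n in range(6):
After iteration 1: n = 0, theta = 0.5, grad = 1.0
After iteration 2: n = 1, theta = 0.25, grad = 0.5
After iteration 3: n = 2, theta = 0.125, grad = 0.25
After iteration 4: n = 3, theta = 0.0625, grad = 0.125
After iteration 5: n = 4, theta = 0.03125, grad = 0.0625
After iteration 6: n = 5, theta = 0.015625, grad = 0.03125
Loop ends.

Final answer: 0.015625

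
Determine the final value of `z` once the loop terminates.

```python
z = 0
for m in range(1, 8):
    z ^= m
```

Let's trace through this code step by step.

Initialize: z = 0
Entering loop: for m in range(1, 8):
After iteration 1: m = 1, z = 1
After iteration 2: m = 2, z = 3
After iteration 3: m = 3, z = 0
After iteration 4: m = 4, z = 4
After iteration 5: m = 5, z = 1
After iteration 6: m = 6, z = 7
After iteration 7: m = 7, z = 0
Loop ends.

Final answer: 0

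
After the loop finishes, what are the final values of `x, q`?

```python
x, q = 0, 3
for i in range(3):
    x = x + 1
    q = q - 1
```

Let's trace through this code step by step.

Initialize: x = 0
Initialize: q = 3
Entering loop: for i in range(3):
After iteration 1: i = 0, x = 1, q = 2
After iteration 2: i = 1, x = 2, q = 1
After iteration 3: i = 2, x = 3, q = 0
Loop ends.

Final answer: 3, 0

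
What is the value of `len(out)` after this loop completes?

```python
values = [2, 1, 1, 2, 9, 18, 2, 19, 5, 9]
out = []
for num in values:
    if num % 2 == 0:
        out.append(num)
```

Let's trace through this code step by step.

Initialize: values = [2, 1, 1, 2, 9, 18, 2, 19, 5, 9]
Initialize: out = []
Entering loop: for num in values:
After iteration 1: num = 2, out = [2]
After iteration 2: num = 1, out = [2]
After iteration 3: num = 1, out = [2]
After iteration 4: num = 2, out = [2, 2]
After iteration 5: num = 9, out = [2, 2]
After iteration 6: num = 18, out = [2, 2, 18]
After iteration 7: num = 2, out = [2, 2, 18, 2]
After iteration 8: num = 19, out = [2, 2, 18, 2]
After iteration 9: num = 5, out = [2, 2, 18, 2]
After iteration 10: num = 9, out = [2, 2, 18, 2]
Loop ends.
len(out) = 4

Final answer: 4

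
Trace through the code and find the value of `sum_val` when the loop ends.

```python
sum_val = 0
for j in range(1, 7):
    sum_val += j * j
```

Let's trace through this code step by step.

Initialize: sum_val = 0
Entering loop: for j in range(1, 7):
After iteration 1: j = 1, sum_val = 1
After iteration 2: j = 2, sum_val = 5
After iteration 3: j = 3, sum_val = 14
After iteration 4: j = 4, sum_val = 30
After iteration 5: j = 5, sum_val = 55
After iteration 6: j = 6, sum_val = 91
Loop ends.

Final answer: 91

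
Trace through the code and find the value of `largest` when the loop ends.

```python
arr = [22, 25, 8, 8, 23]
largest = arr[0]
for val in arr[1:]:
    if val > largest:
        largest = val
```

Let's trace through this code step by step.

Initialize: arr = [22, 25, 8, 8, 23]
Initialize: largest = 22
Entering loop: for val in arr[1:]:
After iteration 1: val = 25, largest = 25
After iteration 2: val = 8, largest = 25
After iteration 3: val = 8, largest = 25
After iteration 4: val = 23, largest = 25
Loop ends.

Final answer: 25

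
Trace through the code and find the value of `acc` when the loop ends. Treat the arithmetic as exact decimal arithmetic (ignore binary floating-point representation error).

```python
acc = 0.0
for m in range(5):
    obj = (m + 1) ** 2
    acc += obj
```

Let's trace through this code step by step.

Initialize: acc = 0.0
Entering loop: for m in range(5):
After iteration 1: m = 0, acc = 1.0, obj = 1
After iteration 2: m = 1, acc = 5.0, obj = 4
After iteration 3: m = 2, acc = 14.0, obj = 9
After iteration 4: m = 3, acc = 30.0, obj = 16
After iteration 5: m = 4, acc = 55.0, obj = 25
Loop ends.

Final answer: 55.0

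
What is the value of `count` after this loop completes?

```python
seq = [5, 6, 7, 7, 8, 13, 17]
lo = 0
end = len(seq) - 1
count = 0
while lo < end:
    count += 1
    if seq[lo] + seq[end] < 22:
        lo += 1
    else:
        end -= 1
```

Let's trace through this code step by step.

Initialize: seq = [5, 6, 7, 7, 8, 13, 17]
Initialize: lo = 0
Initialize: end = 6
Initialize: count = 0
Entering loop: while lo < end:
After iteration 1: lo = 0, end = 5, count = 1
After iteration 2: lo = 1, end = 5, count = 2
After iteration 3: lo = 2, end = 5, count = 3
After iteration 4: lo = 3, end = 5, count = 4
After iteration 5: lo = 4, end = 5, count = 5
After iteration 6: lo = 5, end = 5, count = 6
Loop ends.

Final answer: 6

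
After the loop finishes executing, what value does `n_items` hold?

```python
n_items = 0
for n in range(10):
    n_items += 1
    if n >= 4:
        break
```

Let's trace through this code step by step.

Initialize: n_items = 0
Entering loop: for n in range(10):
After iteration 1: n = 0, n_items = 1
After iteration 2: n = 1, n_items = 2
After iteration 3: n = 2, n_items = 3
After iteration 4: n = 3, n_items = 4
After iteration 5: n = 4, n_items = 5
Loop ends.

Final answer: 5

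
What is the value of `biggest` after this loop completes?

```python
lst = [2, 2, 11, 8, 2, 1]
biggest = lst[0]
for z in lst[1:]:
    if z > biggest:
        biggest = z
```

Let's trace through this code step by step.

Initialize: lst = [2, 2, 11, 8, 2, 1]
Initialize: biggest = 2
Entering loop: for z in lst[1:]:
After iteration 1: z = 2, biggest = 2
After iteration 2: z = 11, biggest = 11
After iteration 3: z = 8, biggest = 11
After iteration 4: z = 2, biggest = 11
After iteration 5: z = 1, biggest = 11
Loop ends.

Final answer: 11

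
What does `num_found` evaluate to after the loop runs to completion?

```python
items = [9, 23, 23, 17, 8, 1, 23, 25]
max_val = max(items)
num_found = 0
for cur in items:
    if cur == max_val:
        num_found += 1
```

Let's trace through this code step by step.

Initialize: items = [9, 23, 23, 17, 8, 1, 23, 25]
Initialize: max_val = 25
Initialize: num_found = 0
Entering loop: for cur in items:
After iteration 1: cur = 9, num_found = 0
After iteration 2: cur = 23, num_found = 0
After iteration 3: cur = 23, num_found = 0
After iteration 4: cur = 17, num_found = 0
After iteration 5: cur = 8, num_found = 0
After iteration 6: cur = 1, num_found = 0
After iteration 7: cur = 23, num_found = 0
After iteration 8: cur = 25, num_found = 1
Loop ends.

Final answer: 1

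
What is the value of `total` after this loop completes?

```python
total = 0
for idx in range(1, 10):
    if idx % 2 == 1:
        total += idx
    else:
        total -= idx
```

Let's trace through this code step by step.

Initialize: total = 0
Entering loop: for idx in range(1, 10):
After iteration 1: idx = 1, total = 1
After iteration 2: idx = 2, total = -1
After iteration 3: idx = 3, total = 2
After iteration 4: idx = 4, total = -2
After iteration 5: idx = 5, total = 3
After iteration 6: idx = 6, total = -3
After iteration 7: idx = 7, total = 4
After iteration 8: idx = 8, total = -4
After iteration 9: idx = 9, total = 5
Loop ends.

Final answer: 5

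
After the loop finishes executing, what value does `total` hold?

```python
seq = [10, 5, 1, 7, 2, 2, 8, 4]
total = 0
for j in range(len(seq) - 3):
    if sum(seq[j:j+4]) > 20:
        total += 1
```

Let's trace through this code step by step.

Initialize: seq = [10, 5, 1, 7, 2, 2, 8, 4]
Initialize: total = 0
Entering loop: for j in range(len(seq) - 3):
After iteration 1: j = 0, total = 1
After iteration 2: j = 1, total = 1
After iteration 3: j = 2, total = 1
After iteration 4: j = 3, total = 1
After iteration 5: j = 4, total = 1
Loop ends.

Final answer: 1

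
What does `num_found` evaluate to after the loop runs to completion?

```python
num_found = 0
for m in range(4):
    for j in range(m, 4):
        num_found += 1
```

Let's trace through this code step by step.

Initialize: num_found = 0
Entering loop: for m in range(4):
After iteration 1: m = 0, num_found = 4
After iteration 2: m = 1, num_found = 7
After iteration 3: m = 2, num_found = 9
After iteration 4: m = 3, num_found = 10
Loop ends.

Final answer: 10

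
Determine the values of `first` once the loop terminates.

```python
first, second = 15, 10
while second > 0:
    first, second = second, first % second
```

Let's trace through this code step by step.

Initialize: first = 15
Initialize: second = 10
Entering loop: while second > 0:
After iteration 1: first = 10, second = 5
After iteration 2: first = 5, second = 0
Loop ends.

Final answer: 5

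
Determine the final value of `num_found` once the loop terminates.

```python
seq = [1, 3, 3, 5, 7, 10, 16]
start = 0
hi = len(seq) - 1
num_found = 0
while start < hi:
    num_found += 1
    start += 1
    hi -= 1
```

Let's trace through this code step by step.

Initialize: seq = [1, 3, 3, 5, 7, 10, 16]
Initialize: start = 0
Initialize: hi = 6
Initialize: num_found = 0
Entering loop: while start < hi:
After iteration 1: start = 1, hi = 5, num_found = 1
After iteration 2: start = 2, hi = 4, num_found = 2
After iteration 3: start = 3, hi = 3, num_found = 3
Loop ends.

Final answer: 3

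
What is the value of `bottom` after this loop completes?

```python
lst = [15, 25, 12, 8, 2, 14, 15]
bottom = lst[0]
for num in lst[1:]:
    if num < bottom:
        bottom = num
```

Let's trace through this code step by step.

Initialize: lst = [15, 25, 12, 8, 2, 14, 15]
Initialize: bottom = 15
Entering loop: for num in lst[1:]:
After iteration 1: num = 25, bottom = 15
After iteration 2: num = 12, bottom = 12
After iteration 3: num = 8, bottom = 8
After iteration 4: num = 2, bottom = 2
After iteration 5: num = 14, bottom = 2
After iteration 6: num = 15, bottom = 2
Loop ends.

Final answer: 2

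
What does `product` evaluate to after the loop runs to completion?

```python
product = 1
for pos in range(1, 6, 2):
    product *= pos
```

Let's trace through this code step by step.

Initialize: product = 1
Entering loop: for pos in range(1, 6, 2):
After iteration 1: pos = 1, product = 1
After iteration 2: pos = 3, product = 3
After iteration 3: pos = 5, product = 15
Loop ends.

Final answer: 15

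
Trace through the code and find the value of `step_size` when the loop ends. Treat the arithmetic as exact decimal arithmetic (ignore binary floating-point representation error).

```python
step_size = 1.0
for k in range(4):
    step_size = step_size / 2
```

Let's trace through this code step by step.

Initialize: step_size = 1.0
Entering loop: for k in range(4):
After iteration 1: k = 0, step_size = 0.5
After iteration 2: k = 1, step_size = 0.25
After iteration 3: k = 2, step_size = 0.125
After iteration 4: k = 3, step_size = 0.0625
Loop ends.

Final answer: 0.0625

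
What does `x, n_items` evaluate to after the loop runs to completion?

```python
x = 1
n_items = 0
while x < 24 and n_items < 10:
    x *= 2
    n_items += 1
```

Let's trace through this code step by step.

Initialize: x = 1
Initialize: n_items = 0
Entering loop: while x < 24 and n_items < 10:
After iteration 1: x = 2, n_items = 1
After iteration 2: x = 4, n_items = 2
After iteration 3: x = 8, n_items = 3
After iteration 4: x = 16, n_items = 4
After iteration 5: x = 32, n_items = 5
Loop ends.

Final answer: 32, 5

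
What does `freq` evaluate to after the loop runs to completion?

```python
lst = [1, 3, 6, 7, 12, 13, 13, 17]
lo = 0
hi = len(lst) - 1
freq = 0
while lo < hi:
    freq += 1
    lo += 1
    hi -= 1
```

Let's trace through this code step by step.

Initialize: lst = [1, 3, 6, 7, 12, 13, 13, 17]
Initialize: lo = 0
Initialize: hi = 7
Initialize: freq = 0
Entering loop: while lo < hi:
After iteration 1: lo = 1, hi = 6, freq = 1
After iteration 2: lo = 2, hi = 5, freq = 2
After iteration 3: lo = 3, hi = 4, freq = 3
After iteration 4: lo = 4, hi = 3, freq = 4
Loop ends.

Final answer: 4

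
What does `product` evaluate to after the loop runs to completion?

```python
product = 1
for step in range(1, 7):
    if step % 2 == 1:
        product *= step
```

Let's trace through this code step by step.

Initialize: product = 1
Entering loop: for step in range(1, 7):
After iteration 1: step = 1, product = 1
After iteration 2: step = 2, product = 1
After iteration 3: step = 3, product = 3
After iteration 4: step = 4, product = 3
After iteration 5: step = 5, product = 15
After iteration 6: step = 6, product = 15
Loop ends.

Final answer: 15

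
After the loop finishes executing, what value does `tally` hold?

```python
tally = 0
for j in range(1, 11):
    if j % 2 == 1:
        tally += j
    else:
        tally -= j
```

Let's trace through this code step by step.

Initialize: tally = 0
Entering loop: for j in range(1, 11):
After iteration 1: j = 1, tally = 1
After iteration 2: j = 2, tally = -1
After iteration 3: j = 3, tally = 2
After iteration 4: j = 4, tally = -2
After iteration 5: j = 5, tally = 3
After iteration 6: j = 6, tally = -3
After iteration 7: j = 7, tally = 4
After iteration 8: j = 8, tally = -4
After iteration 9: j = 9, tally = 5
After iteration 10: j = 10, tally = -5
Loop ends.

Final answer: -5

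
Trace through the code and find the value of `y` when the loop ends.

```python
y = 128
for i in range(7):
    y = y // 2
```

Let's trace through this code step by step.

Initialize: y = 128
Entering loop: for i in range(7):
After iteration 1: i = 0, y = 64
After iteration 2: i = 1, y = 32
After iteration 3: i = 2, y = 16
After iteration 4: i = 3, y = 8
After iteration 5: i = 4, y = 4
After iteration 6: i = 5, y = 2
After iteration 7: i = 6, y = 1
Loop ends.

Final answer: 1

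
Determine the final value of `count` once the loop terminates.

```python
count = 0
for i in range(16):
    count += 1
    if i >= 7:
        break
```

Let's trace through this code step by step.

Initialize: count = 0
Entering loop: for i in range(16):
After iteration 1: i = 0, count = 1
After iteration 2: i = 1, count = 2
After iteration 3: i = 2, count = 3
After iteration 4: i = 3, count = 4
After iteration 5: i = 4, count = 5
After iteration 6: i = 5, count = 6
After iteration 7: i = 6, count = 7
After iteration 8: i = 7, count = 8
Loop ends.

Final answer: 8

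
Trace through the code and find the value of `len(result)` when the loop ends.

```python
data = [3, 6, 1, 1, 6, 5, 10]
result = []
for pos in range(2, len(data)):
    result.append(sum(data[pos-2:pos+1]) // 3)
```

Let's trace through this code step by step.

Initialize: data = [3, 6, 1, 1, 6, 5, 10]
Initialize: result = []
Entering loop: for pos in range(2, len(data)):
After iteration 1: pos = 2, result = [3]
After iteration 2: pos = 3, result = [3, 2]
After iteration 3: pos = 4, result = [3, 2, 2]
After iteration 4: pos = 5, result = [3, 2, 2, 4]
After iteration 5: pos = 6, result = [3, 2, 2, 4, 7]
Loop ends.
len(result) = 5

Final answer: 5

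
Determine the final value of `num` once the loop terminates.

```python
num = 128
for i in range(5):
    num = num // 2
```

Let's trace through this code step by step.

Initialize: num = 128
Entering loop: for i in range(5):
After iteration 1: i = 0, num = 64
After iteration 2: i = 1, num = 32
After iteration 3: i = 2, num = 16
After iteration 4: i = 3, num = 8
After iteration 5: i = 4, num = 4
Loop ends.

Final answer: 4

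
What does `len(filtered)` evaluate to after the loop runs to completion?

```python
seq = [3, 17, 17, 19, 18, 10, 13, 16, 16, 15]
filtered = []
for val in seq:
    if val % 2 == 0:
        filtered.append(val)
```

Let's trace through this code step by step.

Initialize: seq = [3, 17, 17, 19, 18, 10, 13, 16, 16, 15]
Initialize: filtered = []
Entering loop: for val in seq:
After iteration 1: val = 3, filtered = []
After iteration 2: val = 17, filtered = []
After iteration 3: val = 17, filtered = []
After iteration 4: val = 19, filtered = []
After iteration 5: val = 18, filtered = [18]
After iteration 6: val = 10, filtered = [18, 10]
After iteration 7: val = 13, filtered = [18, 10]
After iteration 8: val = 16, filtered = [18, 10, 16]
After iteration 9: val = 16, filtered = [18, 10, 16, 16]
After iteration 10: val = 15, filtered = [18, 10, 16, 16]
Loop ends.
len(filtered) = 4

Final answer: 4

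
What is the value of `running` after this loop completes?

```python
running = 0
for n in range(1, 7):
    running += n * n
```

Let's trace through this code step by step.

Initialize: running = 0
Entering loop: for n in range(1, 7):
After iteration 1: n = 1, running = 1
After iteration 2: n = 2, running = 5
After iteration 3: n = 3, running = 14
After iteration 4: n = 4, running = 30
After iteration 5: n = 5, running = 55
After iteration 6: n = 6, running = 91
Loop ends.

Final answer: 91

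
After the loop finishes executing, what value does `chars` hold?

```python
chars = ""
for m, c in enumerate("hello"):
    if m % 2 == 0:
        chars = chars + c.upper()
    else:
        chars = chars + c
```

Let's trace through this code step by step.

Initialize: chars = ''
Entering loop: for m, c in enumerate("hello"):
After iteration 1: m = 0, c = 'h', chars = 'H'
After iteration 2: m = 1, c = 'e', chars = 'He'
After iteration 3: m = 2, c = 'l', chars = 'HeL'
After iteration 4: m = 3, c = 'l', chars = 'HeLl'
After iteration 5: m = 4, c = 'o', chars = 'HeLlO'
Loop ends.

Final answer: 'HeLlO'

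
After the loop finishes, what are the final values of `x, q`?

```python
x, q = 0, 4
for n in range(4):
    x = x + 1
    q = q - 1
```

Let's trace through this code step by step.

Initialize: x = 0
Initialize: q = 4
Entering loop: for n in range(4):
After iteration 1: n = 0, x = 1, q = 3
After iteration 2: n = 1, x = 2, q = 2
After iteration 3: n = 2, x = 3, q = 1
After iteration 4: n = 3, x = 4, q = 0
Loop ends.

Final answer: 4, 0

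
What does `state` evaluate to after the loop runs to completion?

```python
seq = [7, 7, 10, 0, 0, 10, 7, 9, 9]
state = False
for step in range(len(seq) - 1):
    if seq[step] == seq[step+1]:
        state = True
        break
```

Let's trace through this code step by step.

Initialize: seq = [7, 7, 10, 0, 0, 10, 7, 9, 9]
Initialize: state = False
Entering loop: for step in range(len(seq) - 1):
After iteration 1: step = 0, state = True
Loop ends.

Final answer: True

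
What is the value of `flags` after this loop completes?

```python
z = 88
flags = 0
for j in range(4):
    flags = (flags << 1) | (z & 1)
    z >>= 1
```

Let's trace through this code step by step.

Initialize: z = 88
Initialize: flags = 0
Entering loop: for j in range(4):
After iteration 1: j = 0, z = 44, flags = 0
After iteration 2: j = 1, z = 22, flags = 0
After iteration 3: j = 2, z = 11, flags = 0
After iteration 4: j = 3, z = 5, flags = 1
Loop ends.

Final answer: 1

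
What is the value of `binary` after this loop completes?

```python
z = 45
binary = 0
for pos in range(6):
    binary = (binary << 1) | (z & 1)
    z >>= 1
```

Let's trace through this code step by step.

Initialize: z = 45
Initialize: binary = 0
Entering loop: for pos in range(6):
After iteration 1: pos = 0, z = 22, binary = 1
After iteration 2: pos = 1, z = 11, binary = 2
After iteration 3: pos = 2, z = 5, binary = 5
After iteration 4: pos = 3, z = 2, binary = 11
After iteration 5: pos = 4, z = 1, binary = 22
After iteration 6: pos = 5, z = 0, binary = 45
Loop ends.

Final answer: 45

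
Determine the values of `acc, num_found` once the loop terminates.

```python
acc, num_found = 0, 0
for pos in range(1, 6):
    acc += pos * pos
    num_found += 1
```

Let's trace through this code step by step.

Initialize: acc = 0
Initialize: num_found = 0
Entering loop: for pos in range(1, 6):
After iteration 1: pos = 1, acc = 1, num_found = 1
After iteration 2: pos = 2, acc = 5, num_found = 2
After iteration 3: pos = 3, acc = 14, num_found = 3
After iteration 4: pos = 4, acc = 30, num_found = 4
After iteration 5: pos = 5, acc = 55, num_found = 5
Loop ends.

Final answer: 55, 5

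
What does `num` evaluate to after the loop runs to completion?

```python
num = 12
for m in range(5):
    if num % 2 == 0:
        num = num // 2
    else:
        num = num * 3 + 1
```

Let's trace through this code step by step.

Initialize: num = 12
Entering loop: for m in range(5):
After iteration 1: m = 0, num = 6
After iteration 2: m = 1, num = 3
After iteration 3: m = 2, num = 10
After iteration 4: m = 3, num = 5
After iteration 5: m = 4, num = 16
Loop ends.

Final answer: 16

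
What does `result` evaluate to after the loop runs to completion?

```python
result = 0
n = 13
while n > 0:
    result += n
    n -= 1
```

Let's trace through this code step by step.

Initialize: result = 0
Initialize: n = 13
Entering loop: while n > 0:
After iteration 1: result = 13, n = 12
After iteration 2: result = 25, n = 11
After iteration 3: result = 36, n = 10
After iteration 4: result = 46, n = 9
After iteration 5: result = 55, n = 8
After iteration 6: result = 63, n = 7
After iteration 7: result = 70, n = 6
After iteration 8: result = 76, n = 5
After iteration 9: result = 81, n = 4
After iteration 10: result = 85, n = 3
After iteration 11: result = 88, n = 2
After iteration 12: result = 90, n = 1
After iteration 13: result = 91, n = 0
Loop ends.

Final answer: 91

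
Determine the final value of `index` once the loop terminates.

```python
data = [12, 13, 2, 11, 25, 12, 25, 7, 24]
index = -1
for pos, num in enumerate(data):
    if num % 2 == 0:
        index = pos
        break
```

Let's trace through this code step by step.

Initialize: data = [12, 13, 2, 11, 25, 12, 25, 7, 24]
Initialize: index = -1
Entering loop: for pos, num in enumerate(data):
After iteration 1: pos = 0, num = 12, index = 0
Loop ends.

Final answer: 0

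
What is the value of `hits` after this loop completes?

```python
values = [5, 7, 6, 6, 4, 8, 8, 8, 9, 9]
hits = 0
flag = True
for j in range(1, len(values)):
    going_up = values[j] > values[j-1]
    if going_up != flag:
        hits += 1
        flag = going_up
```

Let's trace through this code step by step.

Initialize: values = [5, 7, 6, 6, 4, 8, 8, 8, 9, 9]
Initialize: hits = 0
Initialize: flag = True
Entering loop: for j in range(1, len(values)):
After iteration 1: j = 1, hits = 0, flag = True, going_up = True
After iteration 2: j = 2, hits = 1, flag = False, going_up = False
After iteration 3: j = 3, hits = 1, flag = False, going_up = False
After iteration 4: j = 4, hits = 1, flag = False, going_up = False
After iteration 5: j = 5, hits = 2, flag = True, going_up = True
After iteration 6: j = 6, hits = 3, flag = False, going_up = False
After iteration 7: j = 7, hits = 3, flag = False, going_up = False
After iteration 8: j = 8, hits = 4, flag = True, going_up = True
After iteration 9: j = 9, hits = 5, flag = False, going_up = False
Loop ends.

Final answer: 5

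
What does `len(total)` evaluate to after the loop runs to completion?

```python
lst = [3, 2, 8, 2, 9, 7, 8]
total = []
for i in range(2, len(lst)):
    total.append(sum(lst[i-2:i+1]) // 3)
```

Let's trace through this code step by step.

Initialize: lst = [3, 2, 8, 2, 9, 7, 8]
Initialize: total = []
Entering loop: for i in range(2, len(lst)):
After iteration 1: i = 2, total = [4]
After iteration 2: i = 3, total = [4, 4]
After iteration 3: i = 4, total = [4, 4, 6]
After iteration 4: i = 5, total = [4, 4, 6, 6]
After iteration 5: i = 6, total = [4, 4, 6, 6, 8]
Loop ends.
len(total) = 5

Final answer: 5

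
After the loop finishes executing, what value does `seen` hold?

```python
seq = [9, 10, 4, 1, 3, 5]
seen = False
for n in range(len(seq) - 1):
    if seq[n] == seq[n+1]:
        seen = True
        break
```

Let's trace through this code step by step.

Initialize: seq = [9, 10, 4, 1, 3, 5]
Initialize: seen = False
Entering loop: for n in range(len(seq) - 1):
After iteration 1: n = 0, seen = False
After iteration 2: n = 1, seen = False
After iteration 3: n = 2, seen = False
After iteration 4: n = 3, seen = False
After iteration 5: n = 4, seen = False
Loop ends.

Final answer: False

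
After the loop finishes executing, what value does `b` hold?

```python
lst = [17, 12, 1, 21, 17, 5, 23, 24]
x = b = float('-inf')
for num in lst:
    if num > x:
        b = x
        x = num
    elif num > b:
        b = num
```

Let's trace through this code step by step.

Initialize: lst = [17, 12, 1, 21, 17, 5, 23, 24]
Initialize: x = -inf
Initialize: b = -inf
Entering loop: for num in lst:
After iteration 1: num = 17, x = 17, b = -inf
After iteration 2: num = 12, x = 17, b = 12
After iteration 3: num = 1, x = 17, b = 12
After iteration 4: num = 21, x = 21, b = 17
After iteration 5: num = 17, x = 21, b = 17
After iteration 6: num = 5, x = 21, b = 17
After iteration 7: num = 23, x = 23, b = 21
After iteration 8: num = 24, x = 24, b = 23
Loop ends.

Final answer: 23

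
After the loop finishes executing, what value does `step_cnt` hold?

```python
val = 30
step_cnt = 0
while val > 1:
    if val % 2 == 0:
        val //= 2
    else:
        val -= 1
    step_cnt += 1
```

Let's trace through this code step by step.

Initialize: val = 30
Initialize: step_cnt = 0
Entering loop: while val > 1:
After iteration 1: val = 15, step_cnt = 1
After iteration 2: val = 14, step_cnt = 2
After iteration 3: val = 7, step_cnt = 3
After iteration 4: val = 6, step_cnt = 4
After iteration 5: val = 3, step_cnt = 5
After iteration 6: val = 2, step_cnt = 6
After iteration 7: val = 1, step_cnt = 7
Loop ends.

Final answer: 7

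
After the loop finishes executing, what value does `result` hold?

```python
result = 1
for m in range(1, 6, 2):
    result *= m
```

Let's trace through this code step by step.

Initialize: result = 1
Entering loop: for m in range(1, 6, 2):
After iteration 1: m = 1, result = 1
After iteration 2: m = 3, result = 3
After iteration 3: m = 5, result = 15
Loop ends.

Final answer: 15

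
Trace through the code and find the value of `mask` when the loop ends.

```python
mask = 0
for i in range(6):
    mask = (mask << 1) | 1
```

Let's trace through this code step by step.

Initialize: mask = 0
Entering loop: for i in range(6):
After iteration 1: i = 0, mask = 1
After iteration 2: i = 1, mask = 3
After iteration 3: i = 2, mask = 7
After iteration 4: i = 3, mask = 15
After iteration 5: i = 4, mask = 31
After iteration 6: i = 5, mask = 63
Loop ends.

Final answer: 63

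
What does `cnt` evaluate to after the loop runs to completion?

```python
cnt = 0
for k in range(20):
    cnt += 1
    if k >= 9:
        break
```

Let's trace through this code step by step.

Initialize: cnt = 0
Entering loop: for k in range(20):
After iteration 1: k = 0, cnt = 1
After iteration 2: k = 1, cnt = 2
After iteration 3: k = 2, cnt = 3
After iteration 4: k = 3, cnt = 4
After iteration 5: k = 4, cnt = 5
After iteration 6: k = 5, cnt = 6
After iteration 7: k = 6, cnt = 7
After iteration 8: k = 7, cnt = 8
After iteration 9: k = 8, cnt = 9
After iteration 10: k = 9, cnt = 10
Loop ends.

Final answer: 10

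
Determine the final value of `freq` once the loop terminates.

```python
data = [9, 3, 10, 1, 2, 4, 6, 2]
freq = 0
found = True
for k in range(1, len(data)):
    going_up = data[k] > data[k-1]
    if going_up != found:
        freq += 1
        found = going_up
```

Let's trace through this code step by step.

Initialize: data = [9, 3, 10, 1, 2, 4, 6, 2]
Initialize: freq = 0
Initialize: found = True
Entering loop: for k in range(1, len(data)):
After iteration 1: k = 1, freq = 1, found = False, going_up = False
After iteration 2: k = 2, freq = 2, found = True, going_up = True
After iteration 3: k = 3, freq = 3, found = False, going_up = False
After iteration 4: k = 4, freq = 4, found = True, going_up = True
After iteration 5: k = 5, freq = 4, found = True, going_up = True
After iteration 6: k = 6, freq = 4, found = True, going_up = True
After iteration 7: k = 7, freq = 5, found = False, going_up = False
Loop ends.

Final answer: 5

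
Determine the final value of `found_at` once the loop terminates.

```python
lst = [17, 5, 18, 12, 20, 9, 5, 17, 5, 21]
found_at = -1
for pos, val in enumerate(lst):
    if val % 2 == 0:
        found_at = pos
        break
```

Let's trace through this code step by step.

Initialize: lst = [17, 5, 18, 12, 20, 9, 5, 17, 5, 21]
Initialize: found_at = -1
Entering loop: for pos, val in enumerate(lst):
After iteration 1: pos = 0, val = 17, found_at = -1
After iteration 2: pos = 1, val = 5, found_at = -1
After iteration 3: pos = 2, val = 18, found_at = 2
Loop ends.

Final answer: 2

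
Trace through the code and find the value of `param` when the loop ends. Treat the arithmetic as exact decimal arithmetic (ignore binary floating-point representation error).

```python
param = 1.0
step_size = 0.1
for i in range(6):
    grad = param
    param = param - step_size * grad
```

Let's trace through this code step by step.

Initialize: param = 1.0
Initialize: step_size = 0.1
Entering loop: for i in range(6):
After iteration 1: i = 0, param = 0.9, grad = 1.0
After iteration 2: i = 1, param = 0.81, grad = 0.9
After iteration 3: i = 2, param = 0.729, grad = 0.81
After iteration 4: i = 3, param = 0.6561, grad = 0.729
After iteration 5: i = 4, param = 0.59049, grad = 0.6561
After iteration 6: i = 5, param = 0.531441, grad = 0.59049
Loop ends.

Final answer: 0.531441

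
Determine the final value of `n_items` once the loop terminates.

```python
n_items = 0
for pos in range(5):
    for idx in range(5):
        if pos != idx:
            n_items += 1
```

Let's trace through this code step by step.

Initialize: n_items = 0
Entering loop: for pos in range(5):
After iteration 1: pos = 0, n_items = 4
After iteration 2: pos = 1, n_items = 8
After iteration 3: pos = 2, n_items = 12
After iteration 4: pos = 3, n_items = 16
After iteration 5: pos = 4, n_items = 20
Loop ends.

Final answer: 20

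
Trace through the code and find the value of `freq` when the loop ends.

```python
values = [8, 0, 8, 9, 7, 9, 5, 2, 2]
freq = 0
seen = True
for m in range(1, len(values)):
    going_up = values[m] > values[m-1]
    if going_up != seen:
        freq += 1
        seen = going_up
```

Let's trace through this code step by step.

Initialize: values = [8, 0, 8, 9, 7, 9, 5, 2, 2]
Initialize: freq = 0
Initialize: seen = True
Entering loop: for m in range(1, len(values)):
After iteration 1: m = 1, freq = 1, seen = False, going_up = False
After iteration 2: m = 2, freq = 2, seen = True, going_up = True
After iteration 3: m = 3, freq = 2, seen = True, going_up = True
After iteration 4: m = 4, freq = 3, seen = False, going_up = False
After iteration 5: m = 5, freq = 4, seen = True, going_up = True
After iteration 6: m = 6, freq = 5, seen = False, going_up = False
After iteration 7: m = 7, freq = 5, seen = False, going_up = False
After iteration 8: m = 8, freq = 5, seen = False, going_up = False
Loop ends.

Final answer: 5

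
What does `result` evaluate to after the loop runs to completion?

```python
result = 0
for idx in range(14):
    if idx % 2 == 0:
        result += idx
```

Let's trace through this code step by step.

Initialize: result = 0
Entering loop: for idx in range(14):
After iteration 1: idx = 0, result = 0
After iteration 2: idx = 1, result = 0
After iteration 3: idx = 2, result = 2
After iteration 4: idx = 3, result = 2
After iteration 5: idx = 4, result = 6
After iteration 6: idx = 5, result = 6
After iteration 7: idx = 6, result = 12
After iteration 8: idx = 7, result = 12
After iteration 9: idx = 8, result = 20
After iteration 10: idx = 9, result = 20
After iteration 11: idx = 10, result = 30
After iteration 12: idx = 11, result = 30
After iteration 13: idx = 12, result = 42
After iteration 14: idx = 13, result = 42
Loop ends.

Final answer: 42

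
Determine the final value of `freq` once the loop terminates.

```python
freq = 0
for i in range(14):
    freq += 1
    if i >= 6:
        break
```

Let's trace through this code step by step.

Initialize: freq = 0
Entering loop: for i in range(14):
After iteration 1: i = 0, freq = 1
After iteration 2: i = 1, freq = 2
After iteration 3: i = 2, freq = 3
After iteration 4: i = 3, freq = 4
After iteration 5: i = 4, freq = 5
After iteration 6: i = 5, freq = 6
After iteration 7: i = 6, freq = 7
Loop ends.

Final answer: 7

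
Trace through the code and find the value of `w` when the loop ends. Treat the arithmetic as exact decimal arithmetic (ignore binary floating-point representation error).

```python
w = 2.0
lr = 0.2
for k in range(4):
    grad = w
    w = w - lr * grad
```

Let's trace through this code step by step.

Initialize: w = 2.0
Initialize: lr = 0.2
Entering loop: for k in range(4):
After iteration 1: k = 0, w = 1.6, grad = 2.0
After iteration 2: k = 1, w = 1.28, grad = 1.6
After iteration 3: k = 2, w = 1.024, grad = 1.28
After iteration 4: k = 3, w = 0.8192, grad = 1.024
Loop ends.

Final answer: 0.8192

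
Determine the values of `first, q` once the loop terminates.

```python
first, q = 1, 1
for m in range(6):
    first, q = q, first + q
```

Let's trace through this code step by step.

Initialize: first = 1
Initialize: q = 1
Entering loop: for m in range(6):
After iteration 1: m = 0, first = 1, q = 2
After iteration 2: m = 1, first = 2, q = 3
After iteration 3: m = 2, first = 3, q = 5
After iteration 4: m = 3, first = 5, q = 8
After iteration 5: m = 4, first = 8, q = 13
After iteration 6: m = 5, first = 13, q = 21
Loop ends.

Final answer: 13, 21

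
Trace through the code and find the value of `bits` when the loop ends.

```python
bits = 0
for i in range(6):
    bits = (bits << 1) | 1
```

Let's trace through this code step by step.

Initialize: bits = 0
Entering loop: for i in range(6):
After iteration 1: i = 0, bits = 1
After iteration 2: i = 1, bits = 3
After iteration 3: i = 2, bits = 7
After iteration 4: i = 3, bits = 15
After iteration 5: i = 4, bits = 31
After iteration 6: i = 5, bits = 63
Loop ends.

Final answer: 63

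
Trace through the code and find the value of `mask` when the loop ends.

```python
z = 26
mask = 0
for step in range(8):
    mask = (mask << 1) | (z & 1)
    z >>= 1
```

Let's trace through this code step by step.

Initialize: z = 26
Initialize: mask = 0
Entering loop: for step in range(8):
After iteration 1: step = 0, z = 13, mask = 0
After iteration 2: step = 1, z = 6, mask = 1
After iteration 3: step = 2, z = 3, mask = 2
After iteration 4: step = 3, z = 1, mask = 5
After iteration 5: step = 4, z = 0, mask = 11
After iteration 6: step = 5, z = 0, mask = 22
After iteration 7: step = 6, z = 0, mask = 44
After iteration 8: step = 7, z = 0, mask = 88
Loop ends.

Final answer: 88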